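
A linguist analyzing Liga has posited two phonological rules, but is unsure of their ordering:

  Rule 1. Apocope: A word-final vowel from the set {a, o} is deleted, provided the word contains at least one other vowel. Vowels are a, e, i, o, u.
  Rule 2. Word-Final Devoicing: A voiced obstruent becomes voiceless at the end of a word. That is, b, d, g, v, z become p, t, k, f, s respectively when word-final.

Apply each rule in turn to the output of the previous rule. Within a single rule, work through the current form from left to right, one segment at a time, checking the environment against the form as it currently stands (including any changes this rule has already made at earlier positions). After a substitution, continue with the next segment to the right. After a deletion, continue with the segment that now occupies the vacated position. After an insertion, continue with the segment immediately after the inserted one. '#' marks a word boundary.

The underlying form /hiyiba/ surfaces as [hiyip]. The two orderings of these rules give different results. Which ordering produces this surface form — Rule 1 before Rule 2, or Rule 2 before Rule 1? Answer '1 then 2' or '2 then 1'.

Order 1 then 2:
  1 Apocope: [hiyiba] → [hiyib]
  2 Word-Final Devoicing: [hiyib] → [hiyip]
  result: [hiyip]
Order 2 then 1:
  2 Word-Final Devoicing: no change — [hiyiba]
  1 Apocope: [hiyiba] → [hiyib]
  result: [hiyib]

1 then 2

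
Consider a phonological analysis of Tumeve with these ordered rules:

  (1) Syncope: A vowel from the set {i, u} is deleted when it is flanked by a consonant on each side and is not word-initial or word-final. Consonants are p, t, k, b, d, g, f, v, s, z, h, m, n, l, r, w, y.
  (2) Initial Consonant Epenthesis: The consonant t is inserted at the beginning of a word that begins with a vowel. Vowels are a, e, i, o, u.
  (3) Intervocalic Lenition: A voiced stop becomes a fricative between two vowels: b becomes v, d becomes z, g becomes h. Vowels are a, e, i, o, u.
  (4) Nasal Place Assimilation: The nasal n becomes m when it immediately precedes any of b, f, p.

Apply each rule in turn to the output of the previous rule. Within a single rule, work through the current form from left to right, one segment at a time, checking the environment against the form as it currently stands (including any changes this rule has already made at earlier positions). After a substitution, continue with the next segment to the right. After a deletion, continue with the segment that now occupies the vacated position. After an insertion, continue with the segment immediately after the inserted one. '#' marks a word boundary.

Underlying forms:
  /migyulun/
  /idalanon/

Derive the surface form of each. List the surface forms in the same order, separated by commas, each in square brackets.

[mgyln], [tizalanon]

/migyulun/:
  (1) Syncope: [migyulun] → [mgyln]
  (2) Initial Consonant Epenthesis: no change — [mgyln]
  (3) Intervocalic Lenition: no change — [mgyln]
  (4) Nasal Place Assimilation: no change — [mgyln]
/idalanon/:
  (1) Syncope: no change — [idalanon]
  (2) Initial Consonant Epenthesis: [idalanon] → [tidalanon]
  (3) Intervocalic Lenition: [tidalanon] → [tizalanon]
  (4) Nasal Place Assimilation: no change — [tizalanon]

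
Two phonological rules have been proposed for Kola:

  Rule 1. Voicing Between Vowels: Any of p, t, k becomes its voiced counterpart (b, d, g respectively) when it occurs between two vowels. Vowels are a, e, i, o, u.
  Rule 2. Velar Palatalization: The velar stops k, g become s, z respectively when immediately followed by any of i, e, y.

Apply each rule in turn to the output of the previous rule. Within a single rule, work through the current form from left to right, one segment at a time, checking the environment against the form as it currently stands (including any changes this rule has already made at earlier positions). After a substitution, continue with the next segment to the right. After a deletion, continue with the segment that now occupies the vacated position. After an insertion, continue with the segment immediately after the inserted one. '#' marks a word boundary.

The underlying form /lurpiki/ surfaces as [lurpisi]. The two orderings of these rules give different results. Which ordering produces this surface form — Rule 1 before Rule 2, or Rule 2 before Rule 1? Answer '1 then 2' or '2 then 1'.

Order 1 then 2:
  1 Voicing Between Vowels: [lurpiki] → [lurpigi]
  2 Velar Palatalization: [lurpigi] → [lurpizi]
  result: [lurpizi]
Order 2 then 1:
  2 Velar Palatalization: [lurpiki] → [lurpisi]
  1 Voicing Between Vowels: no change — [lurpisi]
  result: [lurpisi]

2 then 1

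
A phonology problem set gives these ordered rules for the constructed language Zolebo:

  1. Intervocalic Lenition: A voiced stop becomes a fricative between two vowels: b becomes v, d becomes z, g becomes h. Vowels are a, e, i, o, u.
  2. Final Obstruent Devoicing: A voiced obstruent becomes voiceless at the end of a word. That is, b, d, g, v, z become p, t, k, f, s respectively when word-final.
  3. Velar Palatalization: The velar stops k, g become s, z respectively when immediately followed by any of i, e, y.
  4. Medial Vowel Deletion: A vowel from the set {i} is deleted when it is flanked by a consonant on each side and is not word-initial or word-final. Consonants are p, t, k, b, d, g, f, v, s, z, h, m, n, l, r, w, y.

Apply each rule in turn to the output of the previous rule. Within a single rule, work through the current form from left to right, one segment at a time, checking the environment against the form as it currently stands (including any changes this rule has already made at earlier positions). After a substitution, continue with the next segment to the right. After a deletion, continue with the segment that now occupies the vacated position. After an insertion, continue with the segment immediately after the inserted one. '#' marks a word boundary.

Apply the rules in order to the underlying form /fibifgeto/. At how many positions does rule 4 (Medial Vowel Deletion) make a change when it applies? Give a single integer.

2

1 Intervocalic Lenition: [fibifgeto] → [fivifgeto]
2 Final Obstruent Devoicing: no change — [fivifgeto]
3 Velar Palatalization: [fivifgeto] → [fivifzeto]
4 Medial Vowel Deletion: [fivifzeto] → [fvfzeto]
Rule 4 changed 2 position(s).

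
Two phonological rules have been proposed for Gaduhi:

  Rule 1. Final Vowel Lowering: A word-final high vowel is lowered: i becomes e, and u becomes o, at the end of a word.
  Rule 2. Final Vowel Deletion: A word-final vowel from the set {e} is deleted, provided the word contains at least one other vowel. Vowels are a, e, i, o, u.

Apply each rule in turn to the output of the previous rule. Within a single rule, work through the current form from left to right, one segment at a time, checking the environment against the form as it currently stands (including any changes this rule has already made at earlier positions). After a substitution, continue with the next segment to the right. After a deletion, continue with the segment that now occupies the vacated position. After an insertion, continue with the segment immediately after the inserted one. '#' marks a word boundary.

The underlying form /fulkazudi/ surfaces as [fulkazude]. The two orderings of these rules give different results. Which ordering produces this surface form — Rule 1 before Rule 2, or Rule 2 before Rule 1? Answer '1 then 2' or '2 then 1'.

Order 1 then 2:
  1 Final Vowel Lowering: [fulkazudi] → [fulkazude]
  2 Final Vowel Deletion: [fulkazude] → [fulkazud]
  result: [fulkazud]
Order 2 then 1:
  2 Final Vowel Deletion: no change — [fulkazudi]
  1 Final Vowel Lowering: [fulkazudi] → [fulkazude]
  result: [fulkazude]

2 then 1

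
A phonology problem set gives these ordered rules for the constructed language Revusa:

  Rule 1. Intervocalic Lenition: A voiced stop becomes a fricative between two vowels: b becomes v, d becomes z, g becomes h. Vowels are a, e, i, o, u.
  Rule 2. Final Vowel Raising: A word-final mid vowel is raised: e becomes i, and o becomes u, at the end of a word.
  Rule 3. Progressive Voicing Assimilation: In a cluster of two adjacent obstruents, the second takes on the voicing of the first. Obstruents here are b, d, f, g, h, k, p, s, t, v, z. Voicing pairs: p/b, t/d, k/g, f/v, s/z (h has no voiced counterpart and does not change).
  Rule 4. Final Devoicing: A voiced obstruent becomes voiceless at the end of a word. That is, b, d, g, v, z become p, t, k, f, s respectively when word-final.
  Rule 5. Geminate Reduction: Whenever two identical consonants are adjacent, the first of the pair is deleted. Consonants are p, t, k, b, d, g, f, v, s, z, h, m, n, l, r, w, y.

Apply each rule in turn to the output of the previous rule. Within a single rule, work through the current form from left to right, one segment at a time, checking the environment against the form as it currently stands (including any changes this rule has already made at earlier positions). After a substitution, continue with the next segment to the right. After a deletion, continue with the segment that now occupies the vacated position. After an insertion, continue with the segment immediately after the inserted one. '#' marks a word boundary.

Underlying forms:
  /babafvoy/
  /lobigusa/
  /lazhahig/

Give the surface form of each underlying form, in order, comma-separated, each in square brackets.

[bavafoy], [lovihusa], [lazhahik]

/babafvoy/:
  Rule 1 Intervocalic Lenition: [babafvoy] → [bavafvoy]
  Rule 2 Final Vowel Raising: no change — [bavafvoy]
  Rule 3 Progressive Voicing Assimilation: [bavafvoy] → [bavaffoy]
  Rule 4 Final Devoicing: no change — [bavaffoy]
  Rule 5 Geminate Reduction: [bavaffoy] → [bavafoy]
/lobigusa/:
  Rule 1 Intervocalic Lenition: [lobigusa] → [lovihusa]
  Rule 2 Final Vowel Raising: no change — [lovihusa]
  Rule 3 Progressive Voicing Assimilation: no change — [lovihusa]
  Rule 4 Final Devoicing: no change — [lovihusa]
  Rule 5 Geminate Reduction: no change — [lovihusa]
/lazhahig/:
  Rule 1 Intervocalic Lenition: no change — [lazhahig]
  Rule 2 Final Vowel Raising: no change — [lazhahig]
  Rule 3 Progressive Voicing Assimilation: no change — [lazhahig]
  Rule 4 Final Devoicing: [lazhahig] → [lazhahik]
  Rule 5 Geminate Reduction: no change — [lazhahik]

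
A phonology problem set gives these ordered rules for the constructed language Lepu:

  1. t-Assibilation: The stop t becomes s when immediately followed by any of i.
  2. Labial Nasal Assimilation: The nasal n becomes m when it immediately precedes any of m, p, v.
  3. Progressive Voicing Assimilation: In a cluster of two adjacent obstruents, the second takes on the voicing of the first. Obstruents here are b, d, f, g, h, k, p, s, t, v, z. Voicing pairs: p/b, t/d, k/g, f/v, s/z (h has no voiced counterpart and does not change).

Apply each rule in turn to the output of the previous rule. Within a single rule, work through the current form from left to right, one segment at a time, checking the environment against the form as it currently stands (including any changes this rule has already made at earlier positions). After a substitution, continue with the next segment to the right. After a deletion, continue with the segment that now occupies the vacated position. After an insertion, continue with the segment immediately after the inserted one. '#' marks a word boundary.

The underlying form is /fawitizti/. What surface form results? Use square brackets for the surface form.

[fawisizzi]

1 t-Assibilation: [fawitizti] → [fawisizsi]
2 Labial Nasal Assimilation: no change — [fawisizsi]
3 Progressive Voicing Assimilation: [fawisizsi] → [fawisizzi]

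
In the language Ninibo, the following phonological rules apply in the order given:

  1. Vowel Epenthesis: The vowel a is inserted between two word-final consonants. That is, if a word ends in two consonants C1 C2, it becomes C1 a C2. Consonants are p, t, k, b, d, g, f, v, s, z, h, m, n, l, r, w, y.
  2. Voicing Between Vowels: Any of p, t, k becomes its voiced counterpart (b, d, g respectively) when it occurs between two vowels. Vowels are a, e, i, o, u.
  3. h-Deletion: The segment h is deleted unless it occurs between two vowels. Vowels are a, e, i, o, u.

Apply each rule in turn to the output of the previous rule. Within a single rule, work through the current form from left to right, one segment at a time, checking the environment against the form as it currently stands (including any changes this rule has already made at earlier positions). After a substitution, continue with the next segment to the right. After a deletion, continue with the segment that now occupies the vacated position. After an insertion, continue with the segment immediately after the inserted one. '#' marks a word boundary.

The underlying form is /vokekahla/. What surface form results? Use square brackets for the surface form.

[vogegala]

1 Vowel Epenthesis: no change — [vokekahla]
2 Voicing Between Vowels: [vokekahla] → [vogegahla]
3 h-Deletion: [vogegahla] → [vogegala]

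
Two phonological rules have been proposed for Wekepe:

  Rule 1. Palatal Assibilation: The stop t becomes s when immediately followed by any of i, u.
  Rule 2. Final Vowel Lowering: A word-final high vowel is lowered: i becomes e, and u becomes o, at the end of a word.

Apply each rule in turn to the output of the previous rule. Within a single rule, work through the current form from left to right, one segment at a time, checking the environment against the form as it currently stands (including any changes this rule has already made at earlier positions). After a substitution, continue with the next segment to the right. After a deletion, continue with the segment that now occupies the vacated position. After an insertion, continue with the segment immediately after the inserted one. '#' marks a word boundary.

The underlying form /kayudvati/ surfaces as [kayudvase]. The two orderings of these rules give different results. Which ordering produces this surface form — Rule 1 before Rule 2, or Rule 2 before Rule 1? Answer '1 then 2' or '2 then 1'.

Order 1 then 2:
  1 Palatal Assibilation: [kayudvati] → [kayudvasi]
  2 Final Vowel Lowering: [kayudvasi] → [kayudvase]
  result: [kayudvase]
Order 2 then 1:
  2 Final Vowel Lowering: [kayudvati] → [kayudvate]
  1 Palatal Assibilation: no change — [kayudvate]
  result: [kayudvate]

1 then 2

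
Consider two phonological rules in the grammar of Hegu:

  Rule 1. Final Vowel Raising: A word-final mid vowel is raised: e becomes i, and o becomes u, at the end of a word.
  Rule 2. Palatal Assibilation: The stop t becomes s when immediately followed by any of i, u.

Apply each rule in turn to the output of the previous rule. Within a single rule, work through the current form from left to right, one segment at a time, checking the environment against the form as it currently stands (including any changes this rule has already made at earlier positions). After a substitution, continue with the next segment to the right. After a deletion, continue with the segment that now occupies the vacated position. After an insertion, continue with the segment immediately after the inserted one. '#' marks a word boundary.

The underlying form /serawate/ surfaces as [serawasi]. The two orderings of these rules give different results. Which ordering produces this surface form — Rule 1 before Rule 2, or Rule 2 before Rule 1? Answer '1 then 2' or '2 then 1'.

Order 1 then 2:
  1 Final Vowel Raising: [serawate] → [serawati]
  2 Palatal Assibilation: [serawati] → [serawasi]
  result: [serawasi]
Order 2 then 1:
  2 Palatal Assibilation: no change — [serawate]
  1 Final Vowel Raising: [serawate] → [serawati]
  result: [serawati]

1 then 2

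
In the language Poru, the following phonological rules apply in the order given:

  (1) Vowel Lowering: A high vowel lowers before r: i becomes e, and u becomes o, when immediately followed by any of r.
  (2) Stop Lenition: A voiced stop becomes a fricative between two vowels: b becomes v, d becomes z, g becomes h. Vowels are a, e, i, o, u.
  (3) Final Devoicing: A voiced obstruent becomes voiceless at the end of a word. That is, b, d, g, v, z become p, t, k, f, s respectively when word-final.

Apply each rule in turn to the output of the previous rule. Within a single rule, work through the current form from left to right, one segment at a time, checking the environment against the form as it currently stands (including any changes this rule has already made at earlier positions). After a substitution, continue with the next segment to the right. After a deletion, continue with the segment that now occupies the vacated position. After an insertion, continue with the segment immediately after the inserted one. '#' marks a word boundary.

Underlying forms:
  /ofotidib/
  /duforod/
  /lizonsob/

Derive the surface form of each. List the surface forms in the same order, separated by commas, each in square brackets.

/ofotidib/:
  (1) Vowel Lowering: no change — [ofotidib]
  (2) Stop Lenition: [ofotidib] → [ofotizib]
  (3) Final Devoicing: [ofotizib] → [ofotizip]
/duforod/:
  (1) Vowel Lowering: no change — [duforod]
  (2) Stop Lenition: no change — [duforod]
  (3) Final Devoicing: [duforod] → [duforot]
/lizonsob/:
  (1) Vowel Lowering: no change — [lizonsob]
  (2) Stop Lenition: no change — [lizonsob]
  (3) Final Devoicing: [lizonsob] → [lizonsop]

[ofotizip], [duforot], [lizonsop]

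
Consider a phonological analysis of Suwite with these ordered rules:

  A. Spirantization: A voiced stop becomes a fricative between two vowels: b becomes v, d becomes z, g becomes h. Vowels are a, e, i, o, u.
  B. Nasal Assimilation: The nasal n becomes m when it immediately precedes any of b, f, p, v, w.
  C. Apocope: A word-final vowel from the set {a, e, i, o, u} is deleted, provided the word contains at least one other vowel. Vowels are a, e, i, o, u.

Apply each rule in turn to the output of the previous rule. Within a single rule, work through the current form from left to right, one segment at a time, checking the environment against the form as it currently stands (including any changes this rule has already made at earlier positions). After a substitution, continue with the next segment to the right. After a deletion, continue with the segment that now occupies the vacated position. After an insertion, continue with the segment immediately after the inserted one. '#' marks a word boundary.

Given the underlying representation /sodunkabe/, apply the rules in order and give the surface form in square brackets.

[sozunkav]

A Spirantization: [sodunkabe] → [sozunkave]
B Nasal Assimilation: no change — [sozunkave]
C Apocope: [sozunkave] → [sozunkav]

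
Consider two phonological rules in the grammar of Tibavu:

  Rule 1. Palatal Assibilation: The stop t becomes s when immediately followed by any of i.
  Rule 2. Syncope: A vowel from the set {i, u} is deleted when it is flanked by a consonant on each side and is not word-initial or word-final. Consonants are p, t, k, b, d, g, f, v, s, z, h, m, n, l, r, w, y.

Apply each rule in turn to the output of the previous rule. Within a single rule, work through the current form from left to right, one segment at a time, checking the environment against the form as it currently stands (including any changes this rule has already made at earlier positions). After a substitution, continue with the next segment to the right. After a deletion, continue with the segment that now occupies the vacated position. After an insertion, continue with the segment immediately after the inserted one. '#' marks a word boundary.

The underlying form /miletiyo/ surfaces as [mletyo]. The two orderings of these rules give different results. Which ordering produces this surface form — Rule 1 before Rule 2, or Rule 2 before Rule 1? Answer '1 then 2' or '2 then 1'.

Order 1 then 2:
  1 Palatal Assibilation: [miletiyo] → [milesiyo]
  2 Syncope: [milesiyo] → [mlesyo]
  result: [mlesyo]
Order 2 then 1:
  2 Syncope: [miletiyo] → [mletyo]
  1 Palatal Assibilation: no change — [mletyo]
  result: [mletyo]

2 then 1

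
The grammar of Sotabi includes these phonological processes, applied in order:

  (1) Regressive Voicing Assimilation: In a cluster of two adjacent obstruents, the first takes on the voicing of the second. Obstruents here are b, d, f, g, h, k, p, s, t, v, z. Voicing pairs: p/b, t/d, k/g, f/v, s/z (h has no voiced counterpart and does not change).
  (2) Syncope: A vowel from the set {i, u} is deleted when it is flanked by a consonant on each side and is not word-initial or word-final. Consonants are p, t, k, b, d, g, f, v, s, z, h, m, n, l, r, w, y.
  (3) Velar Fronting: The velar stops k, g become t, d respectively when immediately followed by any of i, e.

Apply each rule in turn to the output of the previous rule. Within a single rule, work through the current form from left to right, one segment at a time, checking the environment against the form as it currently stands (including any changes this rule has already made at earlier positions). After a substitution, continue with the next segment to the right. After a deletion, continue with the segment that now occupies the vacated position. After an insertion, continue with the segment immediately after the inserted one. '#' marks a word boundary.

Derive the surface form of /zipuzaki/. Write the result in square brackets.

[zpzati]

(1) Regressive Voicing Assimilation: no change — [zipuzaki]
(2) Syncope: [zipuzaki] → [zpzaki]
(3) Velar Fronting: [zpzaki] → [zpzati]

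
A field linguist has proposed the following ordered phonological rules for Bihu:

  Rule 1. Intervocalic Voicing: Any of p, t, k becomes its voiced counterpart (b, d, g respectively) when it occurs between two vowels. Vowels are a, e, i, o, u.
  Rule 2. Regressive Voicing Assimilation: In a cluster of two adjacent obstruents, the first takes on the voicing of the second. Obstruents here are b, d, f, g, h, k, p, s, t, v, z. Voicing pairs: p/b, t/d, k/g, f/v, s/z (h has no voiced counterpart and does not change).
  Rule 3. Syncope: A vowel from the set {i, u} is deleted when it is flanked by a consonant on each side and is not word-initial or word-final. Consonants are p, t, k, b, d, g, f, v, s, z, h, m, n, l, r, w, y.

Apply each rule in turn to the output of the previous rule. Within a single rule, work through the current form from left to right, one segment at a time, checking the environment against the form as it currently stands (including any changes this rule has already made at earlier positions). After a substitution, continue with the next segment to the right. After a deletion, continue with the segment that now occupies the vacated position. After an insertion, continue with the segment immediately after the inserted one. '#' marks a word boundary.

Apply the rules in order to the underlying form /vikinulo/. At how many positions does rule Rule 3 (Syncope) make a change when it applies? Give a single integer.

3

Rule 1 Intervocalic Voicing: [vikinulo] → [viginulo]
Rule 2 Regressive Voicing Assimilation: no change — [viginulo]
Rule 3 Syncope: [viginulo] → [vgnlo]
Rule Rule 3 changed 3 position(s).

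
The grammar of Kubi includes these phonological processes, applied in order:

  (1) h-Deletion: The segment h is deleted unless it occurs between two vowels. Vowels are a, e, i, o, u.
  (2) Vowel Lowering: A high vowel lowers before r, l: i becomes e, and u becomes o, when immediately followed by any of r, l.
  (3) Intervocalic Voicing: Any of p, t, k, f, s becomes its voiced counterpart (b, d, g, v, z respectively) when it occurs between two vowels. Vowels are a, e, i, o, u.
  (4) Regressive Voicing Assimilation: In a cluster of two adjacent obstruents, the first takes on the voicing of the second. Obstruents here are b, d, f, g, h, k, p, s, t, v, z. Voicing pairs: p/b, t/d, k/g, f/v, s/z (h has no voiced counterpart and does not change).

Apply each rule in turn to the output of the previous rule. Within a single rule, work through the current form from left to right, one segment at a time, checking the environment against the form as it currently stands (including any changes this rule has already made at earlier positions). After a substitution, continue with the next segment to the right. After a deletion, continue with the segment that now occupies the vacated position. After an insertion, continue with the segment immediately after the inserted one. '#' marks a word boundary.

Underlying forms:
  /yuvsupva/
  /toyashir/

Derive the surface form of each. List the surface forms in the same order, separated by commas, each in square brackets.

/yuvsupva/:
  (1) h-Deletion: no change — [yuvsupva]
  (2) Vowel Lowering: no change — [yuvsupva]
  (3) Intervocalic Voicing: no change — [yuvsupva]
  (4) Regressive Voicing Assimilation: [yuvsupva] → [yufsubva]
/toyashir/:
  (1) h-Deletion: [toyashir] → [toyasir]
  (2) Vowel Lowering: [toyasir] → [toyaser]
  (3) Intervocalic Voicing: [toyaser] → [toyazer]
  (4) Regressive Voicing Assimilation: no change — [toyazer]

[yufsubva], [toyazer]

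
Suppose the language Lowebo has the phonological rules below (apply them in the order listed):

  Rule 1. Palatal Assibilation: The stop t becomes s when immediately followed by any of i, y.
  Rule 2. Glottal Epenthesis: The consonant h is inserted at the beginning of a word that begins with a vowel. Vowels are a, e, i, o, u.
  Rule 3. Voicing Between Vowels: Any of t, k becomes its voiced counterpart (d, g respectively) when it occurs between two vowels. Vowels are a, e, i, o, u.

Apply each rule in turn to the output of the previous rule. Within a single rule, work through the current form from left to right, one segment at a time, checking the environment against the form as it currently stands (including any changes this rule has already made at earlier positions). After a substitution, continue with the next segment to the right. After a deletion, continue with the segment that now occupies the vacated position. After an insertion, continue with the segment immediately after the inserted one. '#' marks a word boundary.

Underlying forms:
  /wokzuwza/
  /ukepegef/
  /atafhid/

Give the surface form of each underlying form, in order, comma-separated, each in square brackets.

/wokzuwza/:
  Rule 1 Palatal Assibilation: no change — [wokzuwza]
  Rule 2 Glottal Epenthesis: no change — [wokzuwza]
  Rule 3 Voicing Between Vowels: no change — [wokzuwza]
/ukepegef/:
  Rule 1 Palatal Assibilation: no change — [ukepegef]
  Rule 2 Glottal Epenthesis: [ukepegef] → [hukepegef]
  Rule 3 Voicing Between Vowels: [hukepegef] → [hugepegef]
/atafhid/:
  Rule 1 Palatal Assibilation: no change — [atafhid]
  Rule 2 Glottal Epenthesis: [atafhid] → [hatafhid]
  Rule 3 Voicing Between Vowels: [hatafhid] → [hadafhid]

[wokzuwza], [hugepegef], [hadafhid]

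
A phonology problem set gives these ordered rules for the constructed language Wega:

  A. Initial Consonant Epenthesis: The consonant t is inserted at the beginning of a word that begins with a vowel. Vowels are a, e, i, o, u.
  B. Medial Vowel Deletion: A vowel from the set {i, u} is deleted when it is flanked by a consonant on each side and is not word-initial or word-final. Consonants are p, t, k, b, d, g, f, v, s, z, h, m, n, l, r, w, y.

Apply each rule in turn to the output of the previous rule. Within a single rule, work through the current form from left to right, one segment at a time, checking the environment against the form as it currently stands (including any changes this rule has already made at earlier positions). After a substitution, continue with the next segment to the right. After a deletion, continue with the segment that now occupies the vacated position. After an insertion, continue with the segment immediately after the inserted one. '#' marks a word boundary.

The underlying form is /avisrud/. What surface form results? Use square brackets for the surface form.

A Initial Consonant Epenthesis: [avisrud] → [tavisrud]
B Medial Vowel Deletion: [tavisrud] → [tavsrd]

[tavsrd]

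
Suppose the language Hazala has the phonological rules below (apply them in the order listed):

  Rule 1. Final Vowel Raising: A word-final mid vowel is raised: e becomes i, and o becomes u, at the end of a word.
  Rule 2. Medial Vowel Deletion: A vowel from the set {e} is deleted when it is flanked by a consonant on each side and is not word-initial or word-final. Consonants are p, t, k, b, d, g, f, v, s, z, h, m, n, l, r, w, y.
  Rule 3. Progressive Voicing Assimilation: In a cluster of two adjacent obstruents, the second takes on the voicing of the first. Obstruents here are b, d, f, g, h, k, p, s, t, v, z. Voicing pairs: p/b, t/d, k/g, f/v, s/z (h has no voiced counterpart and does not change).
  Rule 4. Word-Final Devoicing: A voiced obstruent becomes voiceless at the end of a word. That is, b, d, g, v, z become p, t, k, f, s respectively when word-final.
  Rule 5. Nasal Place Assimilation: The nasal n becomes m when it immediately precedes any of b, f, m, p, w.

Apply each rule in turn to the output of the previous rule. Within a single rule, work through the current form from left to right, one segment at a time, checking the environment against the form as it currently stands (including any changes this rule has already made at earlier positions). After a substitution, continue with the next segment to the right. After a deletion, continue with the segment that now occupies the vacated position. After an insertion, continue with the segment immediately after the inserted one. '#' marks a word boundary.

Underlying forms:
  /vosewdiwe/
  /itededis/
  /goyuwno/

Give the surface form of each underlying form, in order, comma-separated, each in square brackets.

/vosewdiwe/:
  Rule 1 Final Vowel Raising: [vosewdiwe] → [vosewdiwi]
  Rule 2 Medial Vowel Deletion: [vosewdiwi] → [voswdiwi]
  Rule 3 Progressive Voicing Assimilation: no change — [voswdiwi]
  Rule 4 Word-Final Devoicing: no change — [voswdiwi]
  Rule 5 Nasal Place Assimilation: no change — [voswdiwi]
/itededis/:
  Rule 1 Final Vowel Raising: no change — [itededis]
  Rule 2 Medial Vowel Deletion: [itededis] → [itddis]
  Rule 3 Progressive Voicing Assimilation: [itddis] → [itttis]
  Rule 4 Word-Final Devoicing: no change — [itttis]
  Rule 5 Nasal Place Assimilation: no change — [itttis]
/goyuwno/:
  Rule 1 Final Vowel Raising: [goyuwno] → [goyuwnu]
  Rule 2 Medial Vowel Deletion: no change — [goyuwnu]
  Rule 3 Progressive Voicing Assimilation: no change — [goyuwnu]
  Rule 4 Word-Final Devoicing: no change — [goyuwnu]
  Rule 5 Nasal Place Assimilation: no change — [goyuwnu]

[voswdiwi], [itttis], [goyuwnu]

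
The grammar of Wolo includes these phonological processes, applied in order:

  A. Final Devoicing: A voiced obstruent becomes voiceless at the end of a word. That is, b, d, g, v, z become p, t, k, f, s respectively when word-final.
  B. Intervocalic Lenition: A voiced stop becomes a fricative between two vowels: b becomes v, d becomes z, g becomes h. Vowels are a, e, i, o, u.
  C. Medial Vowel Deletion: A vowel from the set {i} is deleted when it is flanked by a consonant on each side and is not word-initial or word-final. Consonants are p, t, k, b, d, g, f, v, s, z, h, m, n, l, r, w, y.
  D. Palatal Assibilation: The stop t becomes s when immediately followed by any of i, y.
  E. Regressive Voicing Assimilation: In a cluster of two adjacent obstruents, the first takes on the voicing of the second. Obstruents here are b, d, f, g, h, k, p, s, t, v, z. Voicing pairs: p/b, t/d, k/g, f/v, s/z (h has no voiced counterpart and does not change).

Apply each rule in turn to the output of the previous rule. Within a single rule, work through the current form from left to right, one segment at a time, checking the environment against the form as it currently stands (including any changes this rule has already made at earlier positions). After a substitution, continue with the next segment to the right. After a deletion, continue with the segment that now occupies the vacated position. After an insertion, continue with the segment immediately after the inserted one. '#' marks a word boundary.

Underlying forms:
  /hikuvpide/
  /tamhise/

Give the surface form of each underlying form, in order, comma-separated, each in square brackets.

/hikuvpide/:
  A Final Devoicing: no change — [hikuvpide]
  B Intervocalic Lenition: [hikuvpide] → [hikuvpize]
  C Medial Vowel Deletion: [hikuvpize] → [hkuvpze]
  D Palatal Assibilation: no change — [hkuvpze]
  E Regressive Voicing Assimilation: [hkuvpze] → [hkufbze]
/tamhise/:
  A Final Devoicing: no change — [tamhise]
  B Intervocalic Lenition: no change — [tamhise]
  C Medial Vowel Deletion: [tamhise] → [tamhse]
  D Palatal Assibilation: no change — [tamhse]
  E Regressive Voicing Assimilation: no change — [tamhse]

[hkufbze], [tamhse]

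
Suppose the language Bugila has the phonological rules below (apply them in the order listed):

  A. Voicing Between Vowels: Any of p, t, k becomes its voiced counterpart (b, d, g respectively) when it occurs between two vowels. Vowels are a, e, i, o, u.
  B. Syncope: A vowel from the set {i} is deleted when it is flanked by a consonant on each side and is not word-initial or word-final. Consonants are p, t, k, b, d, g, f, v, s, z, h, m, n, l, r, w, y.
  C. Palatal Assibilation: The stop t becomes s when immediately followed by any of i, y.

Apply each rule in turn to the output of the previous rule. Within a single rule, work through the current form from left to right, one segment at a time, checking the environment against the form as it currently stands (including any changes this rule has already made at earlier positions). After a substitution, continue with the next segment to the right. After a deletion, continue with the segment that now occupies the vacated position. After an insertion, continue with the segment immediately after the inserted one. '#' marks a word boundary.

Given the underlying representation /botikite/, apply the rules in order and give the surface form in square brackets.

A Voicing Between Vowels: [botikite] → [bodigide]
B Syncope: [bodigide] → [bodgde]
C Palatal Assibilation: no change — [bodgde]

[bodgde]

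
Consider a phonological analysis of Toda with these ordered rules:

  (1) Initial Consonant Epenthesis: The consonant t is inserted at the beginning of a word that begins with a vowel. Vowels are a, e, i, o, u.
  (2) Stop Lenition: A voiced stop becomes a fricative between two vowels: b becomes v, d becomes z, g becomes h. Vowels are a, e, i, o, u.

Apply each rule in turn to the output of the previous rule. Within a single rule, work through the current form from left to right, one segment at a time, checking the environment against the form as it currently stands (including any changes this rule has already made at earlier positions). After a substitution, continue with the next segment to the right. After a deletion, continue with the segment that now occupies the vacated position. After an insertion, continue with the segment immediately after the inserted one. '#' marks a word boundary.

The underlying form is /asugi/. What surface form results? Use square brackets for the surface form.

[tasuhi]

(1) Initial Consonant Epenthesis: [asugi] → [tasugi]
(2) Stop Lenition: [tasugi] → [tasuhi]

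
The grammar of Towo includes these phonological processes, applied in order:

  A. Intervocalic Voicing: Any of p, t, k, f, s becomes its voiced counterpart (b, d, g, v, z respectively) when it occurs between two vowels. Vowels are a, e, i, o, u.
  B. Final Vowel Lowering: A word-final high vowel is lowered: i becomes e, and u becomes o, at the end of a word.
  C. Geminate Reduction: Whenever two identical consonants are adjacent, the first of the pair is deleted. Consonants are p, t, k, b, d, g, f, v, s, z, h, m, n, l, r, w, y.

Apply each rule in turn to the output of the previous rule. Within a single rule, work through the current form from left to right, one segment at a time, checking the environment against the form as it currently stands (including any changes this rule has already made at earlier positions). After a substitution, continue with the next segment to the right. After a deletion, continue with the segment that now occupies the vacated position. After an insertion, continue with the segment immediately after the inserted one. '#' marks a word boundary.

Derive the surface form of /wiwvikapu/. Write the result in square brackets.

[wiwvigabo]

A Intervocalic Voicing: [wiwvikapu] → [wiwvigabu]
B Final Vowel Lowering: [wiwvigabu] → [wiwvigabo]
C Geminate Reduction: no change — [wiwvigabo]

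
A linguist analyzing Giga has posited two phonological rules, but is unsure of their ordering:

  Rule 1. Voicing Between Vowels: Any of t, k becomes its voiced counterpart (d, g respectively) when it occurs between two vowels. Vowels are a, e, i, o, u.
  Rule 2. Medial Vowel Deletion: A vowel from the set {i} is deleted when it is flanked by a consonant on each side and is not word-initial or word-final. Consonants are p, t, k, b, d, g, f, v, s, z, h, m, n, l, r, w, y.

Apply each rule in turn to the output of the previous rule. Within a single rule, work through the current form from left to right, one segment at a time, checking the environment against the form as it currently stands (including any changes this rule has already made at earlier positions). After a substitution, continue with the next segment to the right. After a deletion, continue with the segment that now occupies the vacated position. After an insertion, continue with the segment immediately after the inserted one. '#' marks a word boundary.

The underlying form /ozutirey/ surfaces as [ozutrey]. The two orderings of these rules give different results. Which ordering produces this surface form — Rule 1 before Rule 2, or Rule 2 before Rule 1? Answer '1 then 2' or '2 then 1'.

2 then 1

Order 1 then 2:
  1 Voicing Between Vowels: [ozutirey] → [ozudirey]
  2 Medial Vowel Deletion: [ozudirey] → [ozudrey]
  result: [ozudrey]
Order 2 then 1:
  2 Medial Vowel Deletion: [ozutirey] → [ozutrey]
  1 Voicing Between Vowels: no change — [ozutrey]
  result: [ozutrey]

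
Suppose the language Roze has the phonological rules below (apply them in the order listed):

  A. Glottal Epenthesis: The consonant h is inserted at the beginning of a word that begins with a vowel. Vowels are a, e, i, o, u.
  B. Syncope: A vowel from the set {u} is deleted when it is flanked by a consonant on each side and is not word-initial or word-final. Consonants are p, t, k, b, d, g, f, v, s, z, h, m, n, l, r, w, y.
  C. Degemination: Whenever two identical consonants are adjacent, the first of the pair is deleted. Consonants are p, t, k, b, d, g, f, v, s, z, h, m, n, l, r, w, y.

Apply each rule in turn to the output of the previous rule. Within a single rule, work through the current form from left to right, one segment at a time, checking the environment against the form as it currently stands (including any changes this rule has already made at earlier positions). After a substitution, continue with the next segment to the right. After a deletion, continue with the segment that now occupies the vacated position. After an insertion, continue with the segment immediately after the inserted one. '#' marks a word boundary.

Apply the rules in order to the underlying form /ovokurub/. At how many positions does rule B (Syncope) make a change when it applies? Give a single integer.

2

A Glottal Epenthesis: [ovokurub] → [hovokurub]
B Syncope: [hovokurub] → [hovokrb]
C Degemination: no change — [hovokrb]
Rule B changed 2 position(s).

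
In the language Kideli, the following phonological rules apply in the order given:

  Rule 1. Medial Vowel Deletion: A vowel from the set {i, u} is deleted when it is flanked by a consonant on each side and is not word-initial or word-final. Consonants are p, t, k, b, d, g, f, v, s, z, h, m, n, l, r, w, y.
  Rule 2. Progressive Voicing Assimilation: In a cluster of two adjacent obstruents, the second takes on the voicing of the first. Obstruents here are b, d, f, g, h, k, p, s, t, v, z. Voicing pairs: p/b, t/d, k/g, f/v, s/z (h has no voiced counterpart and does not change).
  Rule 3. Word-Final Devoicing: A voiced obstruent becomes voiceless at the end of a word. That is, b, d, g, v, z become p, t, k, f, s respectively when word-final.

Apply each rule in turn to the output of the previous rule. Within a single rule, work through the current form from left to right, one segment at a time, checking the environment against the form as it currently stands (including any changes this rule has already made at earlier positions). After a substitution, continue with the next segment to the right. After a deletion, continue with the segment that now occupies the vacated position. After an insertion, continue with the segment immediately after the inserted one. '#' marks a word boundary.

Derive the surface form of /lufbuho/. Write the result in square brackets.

[lfpho]

Rule 1 Medial Vowel Deletion: [lufbuho] → [lfbho]
Rule 2 Progressive Voicing Assimilation: [lfbho] → [lfpho]
Rule 3 Word-Final Devoicing: no change — [lfpho]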